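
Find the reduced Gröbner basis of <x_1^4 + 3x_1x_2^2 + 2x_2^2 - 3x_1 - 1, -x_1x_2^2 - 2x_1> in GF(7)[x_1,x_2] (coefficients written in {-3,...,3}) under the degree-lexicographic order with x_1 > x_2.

G = {x_1^4 + 2x_2^2 - 2x_1 - 1, x_2^4 - 2x_2^2 - 1, x_1x_2^2 + 2x_1}

f_1 = x_1^4 + 3x_1x_2^2 + 2x_2^2 - 3x_1 - 1, LT = x_1^4.
f_2 = -x_1x_2^2 - 2x_1, LT = x_1x_2^2.

S(f_1,f_2): lcm = x_1^4x_2^2. S = 3x_1x_2^4 - 2x_1^4 + 2x_2^4 - 3x_1x_2^2 - x_2^2.
  reduce S modulo (f_1, f_2):
  remainder 2x_2^4 + 3x_2^2 - 2 ≠ 0; add g_3 = 2x_2^4 + 3x_2^2 - 2 to the basis.

The other S-polynomials (S(f_1,g_3), S(f_2,g_3)) all reduce to 0 modulo the current basis, so we have a Gröbner basis.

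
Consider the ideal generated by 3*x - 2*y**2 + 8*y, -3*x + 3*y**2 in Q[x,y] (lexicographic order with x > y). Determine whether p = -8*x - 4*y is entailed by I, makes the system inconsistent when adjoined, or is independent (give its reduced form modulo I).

-8*x - 4*y is independent of I; its normal form modulo I is 60*y.

First compute the reduced Gröbner basis of I by Buchberger's algorithm.
f_1 = 3*x - 2*y**2 + 8*y, LT = x.
f_2 = -3*x + 3*y**2, LT = x.

S(f_1,f_2): lcm = x. S = 1/3*y**2 + 8/3*y.
  leading term y**2: no divisor's leading term divides it; move 1/3*y**2 to the remainder.
  leading term y: no divisor's leading term divides it; move 8/3*y to the remainder.
  remainder 1/3*y**2 + 8/3*y ≠ 0; add h_3 = 1/3*y**2 + 8/3*y to the basis.

The other S-polynomials (S(f_1,h_3), S(f_2,h_3)) all reduce to 0 modulo the current basis, so we have a Gröbner basis.
Inter-reduce: drop elements whose leading term is divisible by another's, tail-reduce, and make monic.
Reduced Gröbner basis: {x + 8*y, y**2 + 8*y}.
Label its elements g_1 = x + 8*y, g_2 = y**2 + 8*y.

Reduce p = -8*x - 4*y modulo G:
  leading term x: subtract (-8)·g_1 from -8*x - 4*y → 60*y
  leading term y: no divisor's leading term divides it; move 60*y to the remainder.
  normal form = 60*y.
The normal form is nonzero, so p ∉ I. Since p minus its normal form lies in I, I + (p) = I + (r) where r = 60*y; decide whether this ideal is the whole ring.
Run Buchberger on G together with r (pairs among the g_i already reduce to 0 since G is a Gröbner basis):
g_1 = x + 8*y, LT = x.
g_2 = y**2 + 8*y, LT = y**2.
r = 60*y, LT = y.

The S-polynomials (S(g_1,g_2), S(g_1,r), S(g_2,r)) all reduce to 0 modulo the current basis, so we have a Gröbner basis.
Inter-reduce: drop elements whose leading term is divisible by another's, tail-reduce, and make monic.
Reduced Gröbner basis: {x, y}.
The reduced Gröbner basis of I + (p) is {x, y} ≠ {1}, a proper ideal, so the enlarged system stays consistent: p is independent of I, with normal form 60*y.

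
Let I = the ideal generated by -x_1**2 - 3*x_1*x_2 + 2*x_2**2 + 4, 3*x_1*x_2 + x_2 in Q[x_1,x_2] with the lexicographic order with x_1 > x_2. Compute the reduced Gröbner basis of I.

The reduced Gröbner basis is the canonical form of the ideal for this ordering.

f_1 = -x_1**2 - 3*x_1*x_2 + 2*x_2**2 + 4, LT = x_1**2.
f_2 = 3*x_1*x_2 + x_2, LT = x_1*x_2.

S(f_1,f_2): lcm = x_1**2*x_2. S = 3*x_1*x_2**2 - 1/3*x_1*x_2 - 2*x_2**3 - 4*x_2.
  leading term x_1*x_2**2: subtract (x_2)·f_2 from 3*x_1*x_2**2 - 1/3*x_1*x_2 - 2*x_2**3 - 4*x_2 → -1/3*x_1*x_2 - 2*x_2**3 - x_2**2 - 4*x_2
  leading term x_1*x_2: subtract (-1/9)·f_2 from -1/3*x_1*x_2 - 2*x_2**3 - x_2**2 - 4*x_2 → -2*x_2**3 - x_2**2 - 35/9*x_2
  leading term x_2**3: no divisor's leading term divides it; move -2*x_2**3 to the remainder.
  leading term x_2**2: no divisor's leading term divides it; move -x_2**2 to the remainder.
  leading term x_2: no divisor's leading term divides it; move -35/9*x_2 to the remainder.
  remainder -2*x_2**3 - x_2**2 - 35/9*x_2 ≠ 0; add g_3 = -2*x_2**3 - x_2**2 - 35/9*x_2 to the basis.

The other S-polynomials (S(f_1,g_3), S(f_2,g_3)) all reduce to 0 modulo the current basis, so we have a Gröbner basis.

G = {x_1**2 - 2*x_2**2 - x_2 - 4, x_1*x_2 + 1/3*x_2, x_2**3 + 1/2*x_2**2 + 35/18*x_2}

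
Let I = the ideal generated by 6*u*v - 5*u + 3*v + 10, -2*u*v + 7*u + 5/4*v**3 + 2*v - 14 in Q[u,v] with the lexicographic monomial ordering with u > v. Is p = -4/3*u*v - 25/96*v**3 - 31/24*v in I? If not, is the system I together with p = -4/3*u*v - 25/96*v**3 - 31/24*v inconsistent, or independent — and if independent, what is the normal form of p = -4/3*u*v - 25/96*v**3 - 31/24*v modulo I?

First compute the reduced Gröbner basis of I by Buchberger's algorithm.
f_1 = 6*u*v - 5*u + 3*v + 10, LT = u*v.
f_2 = -2*u*v + 7*u + 5/4*v**3 + 2*v - 14, LT = u*v.

S(f_1,f_2): lcm = u*v. S = 8/3*u + 5/8*v**3 + 3/2*v - 16/3.
  reduce S modulo (f_1, f_2):
  remainder 8/3*u + 5/8*v**3 + 3/2*v - 16/3 ≠ 0; add h_3 = 8/3*u + 5/8*v**3 + 3/2*v - 16/3 to the basis.

S(f_1,h_3): lcm = u*v. S = -5/6*u - 15/64*v**4 - 9/16*v**2 + 5/2*v + 5/3.
  reduce S modulo (f_1, f_2, h_3):
  remainder -15/64*v**4 + 25/128*v**3 - 9/16*v**2 + 95/32*v ≠ 0; add h_4 = -15/64*v**4 + 25/128*v**3 - 9/16*v**2 + 95/32*v to the basis.

The other S-polynomials (S(f_2,h_3), S(f_1,h_4), S(f_2,h_4), S(h_3,h_4)) all reduce to 0 modulo the current basis, so we have a Gröbner basis.
Inter-reduce: drop elements whose leading term is divisible by another's, tail-reduce, and make monic.
Reduced Gröbner basis: {u + 15/64*v**3 + 9/16*v - 2, v**4 - 5/6*v**3 + 12/5*v**2 - 38/3*v}.
Label its elements g_1 = u + 15/64*v**3 + 9/16*v - 2, g_2 = v**4 - 5/6*v**3 + 12/5*v**2 - 38/3*v.

Reduce p = -4/3*u*v - 25/96*v**3 - 31/24*v modulo G:
  leading term u*v: subtract (-4/3*v)·g_1 from -4/3*u*v - 25/96*v**3 - 31/24*v → 5/16*v**4 - 25/96*v**3 + 3/4*v**2 - 95/24*v
  leading term v**4: subtract (5/16)·g_2 from 5/16*v**4 - 25/96*v**3 + 3/4*v**2 - 95/24*v → 0
  normal form = 0.
Since the normal form is 0, p ∈ I.

-4/3*u*v - 25/96*v**3 - 31/24*v lies in I (it reduces to 0).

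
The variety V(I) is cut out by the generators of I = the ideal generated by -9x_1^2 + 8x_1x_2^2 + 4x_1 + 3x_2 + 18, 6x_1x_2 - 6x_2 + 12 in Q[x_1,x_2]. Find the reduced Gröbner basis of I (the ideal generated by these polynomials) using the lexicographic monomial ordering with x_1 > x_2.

G = {x_1 + 4/9x_2^3 - 13/18x_2^2 + 13/18x_2 + 5/9, x_2^4 - 13/8x_2^3 + 13/8x_2^2 + 7/2x_2 - 9/2}

Buchberger's algorithm terminates because the ascending chain of leading-term ideals stabilizes.

f_1 = -9x_1^2 + 8x_1x_2^2 + 4x_1 + 3x_2 + 18, LT = x_1^2.
f_2 = 6x_1x_2 - 6x_2 + 12, LT = x_1x_2.

S(f_1,f_2): lcm = x_1^2x_2. S = -8/9x_1x_2^3 + 5/9x_1x_2 - 2x_1 - 1/3x_2^2 - 2x_2.
  leading term x_1x_2^3: subtract (-4/27x_2^2)·f_2 from -8/9x_1x_2^3 + 5/9x_1x_2 - 2x_1 - 1/3x_2^2 - 2x_2 → 5/9x_1x_2 - 2x_1 - 8/9x_2^3 + 13/9x_2^2 - 2x_2
  leading term x_1x_2: subtract (5/54)·f_2 from 5/9x_1x_2 - 2x_1 - 8/9x_2^3 + 13/9x_2^2 - 2x_2 → -2x_1 - 8/9x_2^3 + 13/9x_2^2 - 13/9x_2 - 10/9
  leading term x_1: no divisor's leading term divides it; move -2x_1 to the remainder.
  leading term x_2^3: no divisor's leading term divides it; move -8/9x_2^3 to the remainder.
  leading term x_2^2: no divisor's leading term divides it; move 13/9x_2^2 to the remainder.
  leading term x_2: no divisor's leading term divides it; move -13/9x_2 to the remainder.
  leading term 1: no divisor's leading term divides it; move -10/9 to the remainder.
  remainder -2x_1 - 8/9x_2^3 + 13/9x_2^2 - 13/9x_2 - 10/9 ≠ 0; add g_3 = -2x_1 - 8/9x_2^3 + 13/9x_2^2 - 13/9x_2 - 10/9 to the basis.

S(f_1,g_3): lcm = x_1^2. S = -4/9x_1x_2^3 - 1/6x_1x_2^2 - 13/18x_1x_2 - x_1 - 1/3x_2 - 2.
  leading term x_1x_2^3: subtract (-2/27x_2^2)·f_2 from -4/9x_1x_2^3 - 1/6x_1x_2^2 - 13/18x_1x_2 - x_1 - 1/3x_2 - 2 → -1/6x_1x_2^2 - 13/18x_1x_2 - x_1 - 4/9x_2^3 + 8/9x_2^2 - 1/3x_2 - 2
  leading term x_1x_2^2: subtract (-1/36x_2)·f_2 from -1/6x_1x_2^2 - 13/18x_1x_2 - x_1 - 4/9x_2^3 + 8/9x_2^2 - 1/3x_2 - 2 → -13/18x_1x_2 - x_1 - 4/9x_2^3 + 13/18x_2^2 - 2
  leading term x_1x_2: subtract (-13/108)·f_2 from -13/18x_1x_2 - x_1 - 4/9x_2^3 + 13/18x_2^2 - 2 → -x_1 - 4/9x_2^3 + 13/18x_2^2 - 13/18x_2 - 5/9
  leading term x_1: subtract (1/2)·g_3 from -x_1 - 4/9x_2^3 + 13/18x_2^2 - 13/18x_2 - 5/9 → 0
  remainder 0.

S(f_2,g_3): lcm = x_1x_2. S = -4/9x_2^4 + 13/18x_2^3 - 13/18x_2^2 - 14/9x_2 + 2.
  leading term x_2^4: no divisor's leading term divides it; move -4/9x_2^4 to the remainder.
  leading term x_2^3: no divisor's leading term divides it; move 13/18x_2^3 to the remainder.
  leading term x_2^2: no divisor's leading term divides it; move -13/18x_2^2 to the remainder.
  leading term x_2: no divisor's leading term divides it; move -14/9x_2 to the remainder.
  leading term 1: no divisor's leading term divides it; move 2 to the remainder.
  remainder -4/9x_2^4 + 13/18x_2^3 - 13/18x_2^2 - 14/9x_2 + 2 ≠ 0; add g_4 = -4/9x_2^4 + 13/18x_2^3 - 13/18x_2^2 - 14/9x_2 + 2 to the basis.

S(f_1,g_4): leading monomials are coprime, so the S-polynomial reduces to 0 (Buchberger's first criterion).
S(f_2,g_4): lcm = x_1x_2^4. S = 13/8x_1x_2^3 - 13/8x_1x_2^2 - 7/2x_1x_2 + 9/2x_1 - x_2^4 + 2x_2^3.
  leading term x_1x_2^3: subtract (13/48x_2^2)·f_2 from 13/8x_1x_2^3 - 13/8x_1x_2^2 - 7/2x_1x_2 + 9/2x_1 - x_2^4 + 2x_2^3 → -13/8x_1x_2^2 - 7/2x_1x_2 + 9/2x_1 - x_2^4 + 29/8x_2^3 - 13/4x_2^2
  leading term x_1x_2^2: subtract (-13/48x_2)·f_2 from -13/8x_1x_2^2 - 7/2x_1x_2 + 9/2x_1 - x_2^4 + 29/8x_2^3 - 13/4x_2^2 → -7/2x_1x_2 + 9/2x_1 - x_2^4 + 29/8x_2^3 - 39/8x_2^2 + 13/4x_2
  leading term x_1x_2: subtract (-7/12)·f_2 from -7/2x_1x_2 + 9/2x_1 - x_2^4 + 29/8x_2^3 - 39/8x_2^2 + 13/4x_2 → 9/2x_1 - x_2^4 + 29/8x_2^3 - 39/8x_2^2 - 1/4x_2 + 7
  leading term x_1: subtract (-9/4)·g_3 from 9/2x_1 - x_2^4 + 29/8x_2^3 - 39/8x_2^2 - 1/4x_2 + 7 → -x_2^4 + 13/8x_2^3 - 13/8x_2^2 - 7/2x_2 + 9/2
  leading term x_2^4: subtract (9/4)·g_4 from -x_2^4 + 13/8x_2^3 - 13/8x_2^2 - 7/2x_2 + 9/2 → 0
  remainder 0.

S(g_3,g_4): leading monomials are coprime, so the S-polynomial reduces to 0 (Buchberger's first criterion).
Every S-polynomial of the final basis reduces to 0, so we have a Gröbner basis.
Inter-reduce: drop elements whose leading term is divisible by another's, tail-reduce, and make monic.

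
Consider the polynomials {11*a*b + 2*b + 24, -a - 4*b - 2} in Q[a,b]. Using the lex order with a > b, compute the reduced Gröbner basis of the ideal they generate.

G = {a + 4*b + 2, b**2 + 5/11*b - 6/11}

f_1 = 11*a*b + 2*b + 24, LT = a*b.
f_2 = -a - 4*b - 2, LT = a.

S(f_1,f_2): lcm = a*b. S = -4*b**2 - 20/11*b + 24/11.
  reduce S modulo (f_1, f_2):
  remainder -4*b**2 - 20/11*b + 24/11 ≠ 0; add g_3 = -4*b**2 - 20/11*b + 24/11 to the basis.

The other S-polynomials (S(f_1,g_3), S(f_2,g_3)) all reduce to 0 modulo the current basis, so we have a Gröbner basis.
Inter-reduce: drop elements whose leading term is divisible by another's, tail-reduce, and make monic.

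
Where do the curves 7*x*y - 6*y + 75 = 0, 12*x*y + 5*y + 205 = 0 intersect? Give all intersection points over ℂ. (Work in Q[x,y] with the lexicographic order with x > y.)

{(3, -5)}

Compute a lex Gröbner basis by Buchberger's algorithm.
f_1 = 7*x*y - 6*y + 75, LT = x*y.
f_2 = 12*x*y + 5*y + 205, LT = x*y.

S(f_1,f_2): lcm = x*y. S = -107/84*y - 535/84.
  leading term y: no divisor's leading term divides it; move -107/84*y to the remainder.
  leading term 1: no divisor's leading term divides it; move -535/84 to the remainder.
  remainder -107/84*y - 535/84 ≠ 0; add h_3 = -107/84*y - 535/84 to the basis.

S(f_1,h_3): lcm = x*y. S = -5*x - 6/7*y + 75/7.
  leading term x: no divisor's leading term divides it; move -5*x to the remainder.
  leading term y: subtract (72/107)·h_3 from -6/7*y + 75/7 → 15
  leading term 1: no divisor's leading term divides it; move 15 to the remainder.
  remainder -5*x + 15 ≠ 0; add h_4 = -5*x + 15 to the basis.

The other S-polynomials (S(f_2,h_3), S(f_1,h_4), S(f_2,h_4), S(h_3,h_4)) all reduce to 0 modulo the current basis, so we have a Gröbner basis.
Inter-reduce: drop elements whose leading term is divisible by another's, tail-reduce, and make monic.
Reduced Gröbner basis: {x - 3, y + 5}.

Elimination: the polynomial y + 5 lies in the elimination ideal for y, so y ∈ {-5}. For each such y, the remaining basis elements (now univariate) give the rest of the solution.
  y = -5: the earlier basis element becomes x - 3 = 0, giving x = 3 — point (3, -5).
A lex Gröbner basis triangularizes the system, enabling back-substitution.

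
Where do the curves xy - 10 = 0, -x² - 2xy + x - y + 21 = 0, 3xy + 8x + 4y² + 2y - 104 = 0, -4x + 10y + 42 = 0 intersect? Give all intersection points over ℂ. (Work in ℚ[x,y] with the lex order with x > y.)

{(-2, -5)}

Compute a lex Gröbner basis by Buchberger's algorithm.
f_1 = xy - 10, LT = xy.
f_2 = -x² - 2xy + x - y + 21, LT = x².
f_3 = 3xy + 8x + 4y² + 2y - 104, LT = xy.
f_4 = -4x + 10y + 42, LT = x.

S(f_1,f_2): lcm = x²y. S = -2xy² + xy - 10x - y² + 21y.
  leading term xy²: subtract (-2y)·f_1 from -2xy² + xy - 10x - y² + 21y → xy - 10x - y² + y
  leading term xy: subtract (1)·f_1 from xy - 10x - y² + y → -10x - y² + y + 10
  leading term x: subtract (5/2)·f_4 from -10x - y² + y + 10 → -y² - 24y - 95
  leading term y²: no divisor's leading term divides it; move -y² to the remainder.
  leading term y: no divisor's leading term divides it; move -24y to the remainder.
  leading term 1: no divisor's leading term divides it; move -95 to the remainder.
  remainder -y² - 24y - 95 ≠ 0; add h_5 = -y² - 24y - 95 to the basis.

S(f_1,f_3): lcm = xy. S = -8/3x - 4/3y² - ⅔y + 74/3.
  leading term x: subtract (⅔)·f_4 from -8/3x - 4/3y² - ⅔y + 74/3 → -4/3y² - 22/3y - 10/3
  leading term y²: subtract (4/3)·h_5 from -4/3y² - 22/3y - 10/3 → 74/3y + 370/3
  leading term y: no divisor's leading term divides it; move 74/3y to the remainder.
  leading term 1: no divisor's leading term divides it; move 370/3 to the remainder.
  remainder 74/3y + 370/3 ≠ 0; add h_6 = 74/3y + 370/3 to the basis.

S(f_1,f_4): lcm = xy. S = 5/2y² + 21/2y - 10.
  leading term y²: subtract (-5/2)·h_5 from 5/2y² + 21/2y - 10 → -99/2y - 495/2
  leading term y: subtract (-297/148)·h_6 from -99/2y - 495/2 → 0
  remainder 0.

S(f_2,f_3): lcm = x²y. S = -8/3x² + ⅔xy² - 5/3xy + 104/3x + y² - 21y.
  leading term x²: subtract (8/3)·f_2 from -8/3x² + ⅔xy² - 5/3xy + 104/3x + y² - 21y → ⅔xy² + 11/3xy + 32x + y² - 55/3y - 56
  leading term xy²: subtract (⅔y)·f_1 from ⅔xy² + 11/3xy + 32x + y² - 55/3y - 56 → 11/3xy + 32x + y² - 35/3y - 56
  leading term xy: subtract (11/3)·f_1 from 11/3xy + 32x + y² - 35/3y - 56 → 32x + y² - 35/3y - 58/3
  leading term x: subtract (-8)·f_4 from 32x + y² - 35/3y - 58/3 → y² + 205/3y + 950/3
  leading term y²: subtract (-1)·h_5 from y² + 205/3y + 950/3 → 133/3y + 665/3
  leading term y: subtract (133/74)·h_6 from 133/3y + 665/3 → 0
  remainder 0.

S(f_2,f_4): lcm = x². S = 9/2xy + 19/2x + y - 21.
  leading term xy: subtract (9/2)·f_1 from 9/2xy + 19/2x + y - 21 → 19/2x + y + 24
  leading term x: subtract (-19/8)·f_4 from 19/2x + y + 24 → 99/4y + 495/4
  leading term y: subtract (297/296)·h_6 from 99/4y + 495/4 → 0
  remainder 0.

S(f_3,f_4): lcm = xy. S = 8/3x + 23/6y² + 67/6y - 104/3.
  leading term x: subtract (-⅔)·f_4 from 8/3x + 23/6y² + 67/6y - 104/3 → 23/6y² + 107/6y - 20/3
  leading term y²: subtract (-23/6)·h_5 from 23/6y² + 107/6y - 20/3 → -445/6y - 2225/6
  leading term y: subtract (-445/148)·h_6 from -445/6y - 2225/6 → 0
  remainder 0.

S(f_1,h_5): lcm = xy². S = -24xy - 95x - 10y.
  leading term xy: subtract (-24)·f_1 from -24xy - 95x - 10y → -95x - 10y - 240
  leading term x: subtract (95/4)·f_4 from -95x - 10y - 240 → -495/2y - 2475/2
  leading term y: subtract (-1485/148)·h_6 from -495/2y - 2475/2 → 0
  remainder 0.

S(f_2,h_5): leading monomials are coprime, so the S-polynomial reduces to 0 (Buchberger's first criterion).
S(f_3,h_5): lcm = xy². S = -64/3xy - 95x + 4/3y³ + ⅔y² - 104/3y.
  leading term xy: subtract (-64/3)·f_1 from -64/3xy - 95x + 4/3y³ + ⅔y² - 104/3y → -95x + 4/3y³ + ⅔y² - 104/3y - 640/3
  leading term x: subtract (95/4)·f_4 from -95x + 4/3y³ + ⅔y² - 104/3y - 640/3 → 4/3y³ + ⅔y² - 1633/6y - 7265/6
  leading term y³: subtract (-4/3y)·h_5 from 4/3y³ + ⅔y² - 1633/6y - 7265/6 → -94/3y² - 2393/6y - 7265/6
  leading term y²: subtract (94/3)·h_5 from -94/3y² - 2393/6y - 7265/6 → 2119/6y + 10595/6
  leading term y: subtract (2119/148)·h_6 from 2119/6y + 10595/6 → 0
  remainder 0.

S(f_4,h_5): leading monomials are coprime, so the S-polynomial reduces to 0 (Buchberger's first criterion).
S(f_1,h_6): lcm = xy. S = -5x - 10.
  leading term x: subtract (5/4)·f_4 from -5x - 10 → -25/2y - 125/2
  leading term y: subtract (-75/148)·h_6 from -25/2y - 125/2 → 0
  remainder 0.

S(f_2,h_6): leading monomials are coprime, so the S-polynomial reduces to 0 (Buchberger's first criterion).
S(f_3,h_6): lcm = xy. S = -7/3x + 4/3y² + ⅔y - 104/3.
  leading term x: subtract (7/12)·f_4 from -7/3x + 4/3y² + ⅔y - 104/3 → 4/3y² - 31/6y - 355/6
  leading term y²: subtract (-4/3)·h_5 from 4/3y² - 31/6y - 355/6 → -223/6y - 1115/6
  leading term y: subtract (-223/148)·h_6 from -223/6y - 1115/6 → 0
  remainder 0.

S(f_4,h_6): leading monomials are coprime, so the S-polynomial reduces to 0 (Buchberger's first criterion).
S(h_5,h_6): lcm = y². S = 19y + 95.
  leading term y: subtract (57/74)·h_6 from 19y + 95 → 0
  remainder 0.

Every S-polynomial of the final basis reduces to 0, so we have a Gröbner basis.
Inter-reduce: drop elements whose leading term is divisible by another's, tail-reduce, and make monic.
Reduced Gröbner basis: {x + 2, y + 5}.

Since the basis is lex-ordered, y + 5 is univariate in y. Its roots are {-5}. Back-substituting each root into the other basis elements fixes the other coordinates.
  y = -5: the earlier basis element becomes x + 2 = 0, giving x = -2 — point (-2, -5).
This is the nonlinear analogue of row-reducing a linear system.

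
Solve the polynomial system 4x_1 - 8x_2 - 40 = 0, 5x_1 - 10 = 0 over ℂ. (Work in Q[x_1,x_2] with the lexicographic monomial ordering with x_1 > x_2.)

{(2, -4)}

Compute a lex Gröbner basis by Buchberger's algorithm.
f_1 = 4x_1 - 8x_2 - 40, LT = x_1.
f_2 = 5x_1 - 10, LT = x_1.

S(f_1,f_2): lcm = x_1. S = -2x_2 - 8.
  leading term x_2: no divisor's leading term divides it; move -2x_2 to the remainder.
  leading term 1: no divisor's leading term divides it; move -8 to the remainder.
  remainder -2x_2 - 8 ≠ 0; add h_3 = -2x_2 - 8 to the basis.

The other S-polynomials (S(f_1,h_3), S(f_2,h_3)) all reduce to 0 modulo the current basis, so we have a Gröbner basis.
Inter-reduce: drop elements whose leading term is divisible by another's, tail-reduce, and make monic.
Reduced Gröbner basis: {x_1 - 2, x_2 + 4}.

Elimination: the polynomial x_2 + 4 lies in the elimination ideal for x_2, so x_2 ∈ {-4}. For each such x_2, the remaining basis elements (now univariate) give the rest of the solution.
  x_2 = -4: the earlier basis element becomes x_1 - 2 = 0, giving x_1 = 2 — point (2, -4).
Check: every point annihilates each of the original generators.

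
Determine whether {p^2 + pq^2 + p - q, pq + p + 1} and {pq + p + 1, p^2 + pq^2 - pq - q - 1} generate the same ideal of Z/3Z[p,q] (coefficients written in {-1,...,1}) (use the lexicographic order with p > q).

Yes, the ideals are equal.

For a fixed monomial order, each ideal has a unique reduced Gröbner basis; comparing bases decides equality.
Buchberger on the first generating set:
f_1 = p^2 + pq^2 + p - q, LT = p^2.
f_2 = pq + p + 1, LT = pq.

S(f_1,f_2): lcm = p^2q. S = -p^2 + pq^3 + pq - p - q^2.
  leading term p^2: subtract (-1)·f_1 from -p^2 + pq^3 + pq - p - q^2 → pq^3 + pq^2 + pq - q^2 - q
  leading term pq^3: subtract (q^2)·f_2 from pq^3 + pq^2 + pq - q^2 - q → pq + q^2 - q
  leading term pq: subtract (1)·f_2 from pq + q^2 - q → -p + q^2 - q - 1
  leading term p: no divisor's leading term divides it; move -p to the remainder.
  leading term q^2: no divisor's leading term divides it; move q^2 to the remainder.
  leading term q: no divisor's leading term divides it; move -q to the remainder.
  leading term 1: no divisor's leading term divides it; move -1 to the remainder.
  remainder -p + q^2 - q - 1 ≠ 0; add g_3 = -p + q^2 - q - 1 to the basis.

S(f_1,g_3): lcm = p^2. S = -pq^2 - pq - q.
  leading term pq^2: subtract (-q)·f_2 from -pq^2 - pq - q → 0
  remainder 0.

S(f_2,g_3): lcm = pq. S = p + q^3 - q^2 - q + 1.
  leading term p: subtract (-1)·g_3 from p + q^3 - q^2 - q + 1 → q^3 + q
  leading term q^3: no divisor's leading term divides it; move q^3 to the remainder.
  leading term q: no divisor's leading term divides it; move q to the remainder.
  remainder q^3 + q ≠ 0; add g_4 = q^3 + q to the basis.

S(f_1,g_4): leading monomials are coprime, so the S-polynomial reduces to 0 (Buchberger's first criterion).
S(f_2,g_4): lcm = pq^3. S = pq^2 - pq + q^2.
  leading term pq^2: subtract (q)·f_2 from pq^2 - pq + q^2 → pq + q^2 - q
  leading term pq: subtract (1)·f_2 from pq + q^2 - q → -p + q^2 - q - 1
  leading term p: subtract (1)·g_3 from -p + q^2 - q - 1 → 0
  remainder 0.

S(g_3,g_4): leading monomials are coprime, so the S-polynomial reduces to 0 (Buchberger's first criterion).
Every S-polynomial of the final basis reduces to 0, so we have a Gröbner basis.
Inter-reduce: drop elements whose leading term is divisible by another's, tail-reduce, and make monic.
Reduced Gröbner basis: {p - q^2 + q + 1, q^3 + q}.

Buchberger on the second generating set:
h_1 = pq + p + 1, LT = pq.
h_2 = p^2 + pq^2 - pq - q - 1, LT = p^2.

S(h_1,h_2): lcm = p^2q. S = p^2 - pq^3 + pq^2 + p + q^2 + q.
  leading term p^2: subtract (1)·h_2 from p^2 - pq^3 + pq^2 + p + q^2 + q → -pq^3 + pq + p + q^2 - q + 1
  leading term pq^3: subtract (-q^2)·h_1 from -pq^3 + pq + p + q^2 - q + 1 → pq^2 + pq + p - q^2 - q + 1
  leading term pq^2: subtract (q)·h_1 from pq^2 + pq + p - q^2 - q + 1 → p - q^2 + q + 1
  leading term p: no divisor's leading term divides it; move p to the remainder.
  leading term q^2: no divisor's leading term divides it; move -q^2 to the remainder.
  leading term q: no divisor's leading term divides it; move q to the remainder.
  leading term 1: no divisor's leading term divides it; move 1 to the remainder.
  remainder p - q^2 + q + 1 ≠ 0; add k_3 = p - q^2 + q + 1 to the basis.

S(h_1,k_3): lcm = pq. S = p + q^3 - q^2 - q + 1.
  leading term p: subtract (1)·k_3 from p + q^3 - q^2 - q + 1 → q^3 + q
  leading term q^3: no divisor's leading term divides it; move q^3 to the remainder.
  leading term q: no divisor's leading term divides it; move q to the remainder.
  remainder q^3 + q ≠ 0; add k_4 = q^3 + q to the basis.

S(h_2,k_3): lcm = p^2. S = -pq^2 + pq - p - q - 1.
  leading term pq^2: subtract (-q)·h_1 from -pq^2 + pq - p - q - 1 → -pq - p - 1
  leading term pq: subtract (-1)·h_1 from -pq - p - 1 → 0
  remainder 0.

S(h_1,k_4): lcm = pq^3. S = pq^2 - pq + q^2.
  leading term pq^2: subtract (q)·h_1 from pq^2 - pq + q^2 → pq + q^2 - q
  leading term pq: subtract (1)·h_1 from pq + q^2 - q → -p + q^2 - q - 1
  leading term p: subtract (-1)·k_3 from -p + q^2 - q - 1 → 0
  remainder 0.

S(h_2,k_4): leading monomials are coprime, so the S-polynomial reduces to 0 (Buchberger's first criterion).
S(k_3,k_4): leading monomials are coprime, so the S-polynomial reduces to 0 (Buchberger's first criterion).
Every S-polynomial of the final basis reduces to 0, so we have a Gröbner basis.
Inter-reduce: drop elements whose leading term is divisible by another's, tail-reduce, and make monic.
Reduced Gröbner basis: {p - q^2 + q + 1, q^3 + q}.

Same reduced basis, so the two generating sets span the same ideal.
The same test decides containment: I ⊆ J iff every generator of I reduces to 0 modulo a Gröbner basis of J.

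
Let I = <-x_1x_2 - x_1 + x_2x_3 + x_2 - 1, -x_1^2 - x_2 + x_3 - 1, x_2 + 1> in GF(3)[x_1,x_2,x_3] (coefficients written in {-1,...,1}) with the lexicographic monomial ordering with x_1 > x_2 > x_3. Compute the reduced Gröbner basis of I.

The reduced Gröbner basis is the canonical form of the ideal for this ordering.

f_1 = -x_1x_2 - x_1 + x_2x_3 + x_2 - 1, LT = x_1x_2.
f_2 = -x_1^2 - x_2 + x_3 - 1, LT = x_1^2.
f_3 = x_2 + 1, LT = x_2.

S(f_1,f_2): lcm = x_1^2x_2. S = x_1^2 - x_1x_2x_3 - x_1x_2 + x_1 - x_2^2 + x_2x_3 - x_2.
  reduce S modulo (f_1, f_2, f_3):
  remainder x_1x_3 - x_1 + x_3^2 - 1 ≠ 0; add g_4 = x_1x_3 - x_1 + x_3^2 - 1 to the basis.

S(f_1,f_3): lcm = x_1x_2. S = -x_2x_3 - x_2 + 1.
  reduce S modulo (f_1, f_2, f_3, g_4):
  remainder x_3 - 1 ≠ 0; add g_5 = x_3 - 1 to the basis.

The other S-polynomials (S(f_2,f_3), S(f_1,g_4), S(f_2,g_4), S(f_3,g_4), S(f_1,g_5), S(f_2,g_5), S(f_3,g_5), S(g_4,g_5)) all reduce to 0 modulo the current basis, so we have a Gröbner basis.
Inter-reduce: drop elements whose leading term is divisible by another's, tail-reduce, and make monic.

G = {x_1^2 - 1, x_2 + 1, x_3 - 1}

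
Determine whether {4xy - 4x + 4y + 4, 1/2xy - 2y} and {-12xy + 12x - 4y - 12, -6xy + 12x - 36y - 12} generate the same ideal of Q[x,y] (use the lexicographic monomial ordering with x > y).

No, the ideals differ.

Since reduced Gröbner bases are canonical representatives of ideals under a given ordering, it suffices to compute and compare them.
Buchberger on the first generating set:
f_1 = 4xy - 4x + 4y + 4, LT = xy.
f_2 = 1/2xy - 2y, LT = xy.

S(f_1,f_2): lcm = xy. S = -x + 5y + 1.
  reduce S modulo (f_1, f_2):
  remainder -x + 5y + 1 ≠ 0; add g_3 = -x + 5y + 1 to the basis.

S(f_1,g_3): lcm = xy. S = -x + 5y^2 + 2y + 1.
  reduce S modulo (f_1, f_2, g_3):
  remainder 5y^2 - 3y ≠ 0; add g_4 = 5y^2 - 3y to the basis.

The other S-polynomials (S(f_2,g_3), S(f_1,g_4), S(f_2,g_4), S(g_3,g_4)) all reduce to 0 modulo the current basis, so we have a Gröbner basis.
Inter-reduce: drop elements whose leading term is divisible by another's, tail-reduce, and make monic.
Reduced Gröbner basis: {x - 5y - 1, y^2 - 3/5y}.

Buchberger on the second generating set:
h_1 = -12xy + 12x - 4y - 12, LT = xy.
h_2 = -6xy + 12x - 36y - 12, LT = xy.

S(h_1,h_2): lcm = xy. S = x - 17/3y - 1.
  reduce S modulo (h_1, h_2):
  remainder x - 17/3y - 1 ≠ 0; add k_3 = x - 17/3y - 1 to the basis.

S(h_1,k_3): lcm = xy. S = -x + 17/3y^2 + 4/3y + 1.
  reduce S modulo (h_1, h_2, k_3):
  remainder 17/3y^2 - 13/3y ≠ 0; add k_4 = 17/3y^2 - 13/3y to the basis.

The other S-polynomials (S(h_2,k_3), S(h_1,k_4), S(h_2,k_4), S(k_3,k_4)) all reduce to 0 modulo the current basis, so we have a Gröbner basis.
Inter-reduce: drop elements whose leading term is divisible by another's, tail-reduce, and make monic.
Reduced Gröbner basis: {x - 17/3y - 1, y^2 - 13/17y}.

Since the reduced bases disagree, the two ideals are not the same.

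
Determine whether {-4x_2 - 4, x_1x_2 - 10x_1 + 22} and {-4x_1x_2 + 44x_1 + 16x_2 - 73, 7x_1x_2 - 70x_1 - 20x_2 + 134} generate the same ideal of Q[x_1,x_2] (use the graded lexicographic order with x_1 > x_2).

No, the ideals differ.

Two ideals are equal iff their reduced Gröbner bases coincide (the reduced basis is unique for a fixed ordering).
Buchberger on the first generating set:
f_1 = -4x_2 - 4, LT = x_2.
f_2 = x_1x_2 - 10x_1 + 22, LT = x_1x_2.

S(f_1,f_2): lcm = x_1x_2. S = 11x_1 - 22.
  leading term x_1: no divisor's leading term divides it; move 11x_1 to the remainder.
  leading term 1: no divisor's leading term divides it; move -22 to the remainder.
  remainder 11x_1 - 22 ≠ 0; add g_3 = 11x_1 - 22 to the basis.

The other S-polynomials (S(f_1,g_3), S(f_2,g_3)) all reduce to 0 modulo the current basis, so we have a Gröbner basis.
Inter-reduce: drop elements whose leading term is divisible by another's, tail-reduce, and make monic.
Reduced Gröbner basis: {x_1 - 2, x_2 + 1}.

Buchberger on the second generating set:
h_1 = -4x_1x_2 + 44x_1 + 16x_2 - 73, LT = x_1x_2.
h_2 = 7x_1x_2 - 70x_1 - 20x_2 + 134, LT = x_1x_2.

S(h_1,h_2): lcm = x_1x_2. S = -x_1 - 8/7x_2 - 25/28.
  leading term x_1: no divisor's leading term divides it; move -x_1 to the remainder.
  leading term x_2: no divisor's leading term divides it; move -8/7x_2 to the remainder.
  leading term 1: no divisor's leading term divides it; move -25/28 to the remainder.
  remainder -x_1 - 8/7x_2 - 25/28 ≠ 0; add k_3 = -x_1 - 8/7x_2 - 25/28 to the basis.

S(h_1,k_3): lcm = x_1x_2. S = -8/7x_2^2 - 11x_1 - 137/28x_2 + 73/4.
  leading term x_2^2: no divisor's leading term divides it; move -8/7x_2^2 to the remainder.
  leading term x_1: subtract (11)·k_3 from -11x_1 - 137/28x_2 + 73/4 → 215/28x_2 + 393/14
  leading term x_2: no divisor's leading term divides it; move 215/28x_2 to the remainder.
  leading term 1: no divisor's leading term divides it; move 393/14 to the remainder.
  remainder -8/7x_2^2 + 215/28x_2 + 393/14 ≠ 0; add k_4 = -8/7x_2^2 + 215/28x_2 + 393/14 to the basis.

The other S-polynomials (S(h_2,k_3), S(h_1,k_4), S(h_2,k_4), S(k_3,k_4)) all reduce to 0 modulo the current basis, so we have a Gröbner basis.
Inter-reduce: drop elements whose leading term is divisible by another's, tail-reduce, and make monic.
Reduced Gröbner basis: {x_2^2 - 215/32x_2 - 393/16, x_1 + 8/7x_2 + 25/28}.

The bases are distinct; the ideals are different.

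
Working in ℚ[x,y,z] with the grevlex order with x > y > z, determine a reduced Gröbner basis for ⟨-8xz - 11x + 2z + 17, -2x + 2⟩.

f_1 = -8xz - 11x + 2z + 17, LT = xz.
f_2 = -2x + 2, LT = x.

S(f_1,f_2): lcm = xz. S = 11/8x + ¾z - 17/8.
  leading term x: subtract (-11/16)·f_2 from 11/8x + ¾z - 17/8 → ¾z - ¾
  leading term z: no divisor's leading term divides it; move ¾z to the remainder.
  leading term 1: no divisor's leading term divides it; move -¾ to the remainder.
  remainder ¾z - ¾ ≠ 0; add g_3 = ¾z - ¾ to the basis.

The other S-polynomials (S(f_1,g_3), S(f_2,g_3)) all reduce to 0 modulo the current basis, so we have a Gröbner basis.
Inter-reduce: drop elements whose leading term is divisible by another's, tail-reduce, and make monic.

G = {x - 1, z - 1}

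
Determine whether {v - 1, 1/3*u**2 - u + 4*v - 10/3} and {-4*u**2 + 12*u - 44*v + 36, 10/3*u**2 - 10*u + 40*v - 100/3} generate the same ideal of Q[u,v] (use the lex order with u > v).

For a fixed monomial order, each ideal has a unique reduced Gröbner basis; comparing bases decides equality.
Buchberger on the first generating set:
f_1 = v - 1, LT = v.
f_2 = 1/3*u**2 - u + 4*v - 10/3, LT = u**2.

The S-polynomials (S(f_1,f_2)) all reduce to 0 modulo the current basis, so we have a Gröbner basis.
Inter-reduce: drop elements whose leading term is divisible by another's, tail-reduce, and make monic.
Reduced Gröbner basis: {u**2 - 3*u + 2, v - 1}.

Buchberger on the second generating set:
h_1 = -4*u**2 + 12*u - 44*v + 36, LT = u**2.
h_2 = 10/3*u**2 - 10*u + 40*v - 100/3, LT = u**2.

S(h_1,h_2): lcm = u**2. S = -v + 1.
  reduce S modulo (h_1, h_2):
  remainder -v + 1 ≠ 0; add k_3 = -v + 1 to the basis.

The other S-polynomials (S(h_1,k_3), S(h_2,k_3)) all reduce to 0 modulo the current basis, so we have a Gröbner basis.
Inter-reduce: drop elements whose leading term is divisible by another's, tail-reduce, and make monic.
Reduced Gröbner basis: {u**2 - 3*u + 2, v - 1}.

The two bases agree; hence the ideals are identical.

Yes, the ideals are equal.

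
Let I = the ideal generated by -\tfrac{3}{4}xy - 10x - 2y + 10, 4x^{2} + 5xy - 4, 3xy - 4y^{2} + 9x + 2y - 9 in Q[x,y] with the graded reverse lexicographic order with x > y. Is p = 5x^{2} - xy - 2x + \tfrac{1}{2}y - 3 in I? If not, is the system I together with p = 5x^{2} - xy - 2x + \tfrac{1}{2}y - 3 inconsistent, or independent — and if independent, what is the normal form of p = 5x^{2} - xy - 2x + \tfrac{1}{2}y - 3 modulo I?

5x^{2} - xy - 2x + \tfrac{1}{2}y - 3 lies in I (it reduces to 0).

First compute the reduced Gröbner basis of I by Buchberger's algorithm.
f_1 = -\tfrac{3}{4}xy - 10x - 2y + 10, LT = xy.
f_2 = 4x^{2} + 5xy - 4, LT = x^{2}.
f_3 = 3xy - 4y^{2} + 9x + 2y - 9, LT = xy.

S(f_1,f_2): lcm = x^{2}y. S = -\tfrac{5}{4}xy^{2} + \tfrac{40}{3}x^{2} + \tfrac{8}{3}xy - \tfrac{40}{3}x + y.
  leading term xy^{2}: subtract (\tfrac{5}{3}y)·f_1 from -\tfrac{5}{4}xy^{2} + \tfrac{40}{3}x^{2} + \tfrac{8}{3}xy - \tfrac{40}{3}x + y → \tfrac{40}{3}x^{2} + \tfrac{58}{3}xy + \tfrac{10}{3}y^{2} - \tfrac{40}{3}x - \tfrac{47}{3}y
  leading term x^{2}: subtract (\tfrac{10}{3})·f_2 from \tfrac{40}{3}x^{2} + \tfrac{58}{3}xy + \tfrac{10}{3}y^{2} - \tfrac{40}{3}x - \tfrac{47}{3}y → \tfrac{8}{3}xy + \tfrac{10}{3}y^{2} - \tfrac{40}{3}x - \tfrac{47}{3}y + \tfrac{40}{3}
  leading term xy: subtract (-\tfrac{32}{9})·f_1 from \tfrac{8}{3}xy + \tfrac{10}{3}y^{2} - \tfrac{40}{3}x - \tfrac{47}{3}y + \tfrac{40}{3} → \tfrac{10}{3}y^{2} - \tfrac{440}{9}x - \tfrac{205}{9}y + \tfrac{440}{9}
  leading term y^{2}: no divisor's leading term divides it; move \tfrac{10}{3}y^{2} to the remainder.
  leading term x: no divisor's leading term divides it; move -\tfrac{440}{9}x to the remainder.
  leading term y: no divisor's leading term divides it; move -\tfrac{205}{9}y to the remainder.
  leading term 1: no divisor's leading term divides it; move \tfrac{440}{9} to the remainder.
  remainder \tfrac{10}{3}y^{2} - \tfrac{440}{9}x - \tfrac{205}{9}y + \tfrac{440}{9} ≠ 0; add h_4 = \tfrac{10}{3}y^{2} - \tfrac{440}{9}x - \tfrac{205}{9}y + \tfrac{440}{9} to the basis.

S(f_1,f_3): lcm = xy. S = \tfrac{4}{3}y^{2} + \tfrac{31}{3}x + 2y - \tfrac{31}{3}.
  leading term y^{2}: subtract (\tfrac{2}{5})·h_4 from \tfrac{4}{3}y^{2} + \tfrac{31}{3}x + 2y - \tfrac{31}{3} → \tfrac{269}{9}x + \tfrac{100}{9}y - \tfrac{269}{9}
  leading term x: no divisor's leading term divides it; move \tfrac{269}{9}x to the remainder.
  leading term y: no divisor's leading term divides it; move \tfrac{100}{9}y to the remainder.
  leading term 1: no divisor's leading term divides it; move -\tfrac{269}{9} to the remainder.
  remainder \tfrac{269}{9}x + \tfrac{100}{9}y - \tfrac{269}{9} ≠ 0; add h_5 = \tfrac{269}{9}x + \tfrac{100}{9}y - \tfrac{269}{9} to the basis.

S(f_2,f_3): lcm = x^{2}y. S = \tfrac{31}{12}xy^{2} - 3x^{2} - \tfrac{2}{3}xy + 3x - y.
  leading term xy^{2}: subtract (-\tfrac{31}{9}y)·f_1 from \tfrac{31}{12}xy^{2} - 3x^{2} - \tfrac{2}{3}xy + 3x - y → -3x^{2} - \tfrac{316}{9}xy - \tfrac{62}{9}y^{2} + 3x + \tfrac{301}{9}y
  leading term x^{2}: subtract (-\tfrac{3}{4})·f_2 from -3x^{2} - \tfrac{316}{9}xy - \tfrac{62}{9}y^{2} + 3x + \tfrac{301}{9}y → -\tfrac{1129}{36}xy - \tfrac{62}{9}y^{2} + 3x + \tfrac{301}{9}y - 3
  leading term xy: subtract (\tfrac{1129}{27})·f_1 from -\tfrac{1129}{36}xy - \tfrac{62}{9}y^{2} + 3x + \tfrac{301}{9}y - 3 → -\tfrac{62}{9}y^{2} + \tfrac{11371}{27}x + \tfrac{3161}{27}y - \tfrac{11371}{27}
  leading term y^{2}: subtract (-\tfrac{31}{15})·h_4 from -\tfrac{62}{9}y^{2} + \tfrac{11371}{27}x + \tfrac{3161}{27}y - \tfrac{11371}{27} → \tfrac{2881}{9}x + 70y - \tfrac{2881}{9}
  leading term x: subtract (\tfrac{2881}{269})·h_5 from \tfrac{2881}{9}x + 70y - \tfrac{2881}{9} → -\tfrac{118630}{2421}y
  leading term y: no divisor's leading term divides it; move -\tfrac{118630}{2421}y to the remainder.
  remainder -\tfrac{118630}{2421}y ≠ 0; add h_6 = -\tfrac{118630}{2421}y to the basis.

The other S-polynomials (S(f_1,h_4), S(f_2,h_4), S(f_3,h_4), S(f_1,h_5), S(f_2,h_5), S(f_3,h_5), S(h_4,h_5), S(f_1,h_6), S(f_2,h_6), S(f_3,h_6), S(h_4,h_6), S(h_5,h_6)) all reduce to 0 modulo the current basis, so we have a Gröbner basis.
Inter-reduce: drop elements whose leading term is divisible by another's, tail-reduce, and make monic.
Reduced Gröbner basis: {x - 1, y}.
Label its elements g_1 = x - 1, g_2 = y.

Reduce p = 5x^{2} - xy - 2x + \tfrac{1}{2}y - 3 modulo G:
  leading term x^{2}: subtract (5x)·g_1 from 5x^{2} - xy - 2x + \tfrac{1}{2}y - 3 → -xy + 3x + \tfrac{1}{2}y - 3
  leading term xy: subtract (-y)·g_1 from -xy + 3x + \tfrac{1}{2}y - 3 → 3x - \tfrac{1}{2}y - 3
  leading term x: subtract (3)·g_1 from 3x - \tfrac{1}{2}y - 3 → -\tfrac{1}{2}y
  leading term y: subtract (-\tfrac{1}{2})·g_2 from -\tfrac{1}{2}y → 0
  normal form = 0.
Since the normal form is 0, p ∈ I.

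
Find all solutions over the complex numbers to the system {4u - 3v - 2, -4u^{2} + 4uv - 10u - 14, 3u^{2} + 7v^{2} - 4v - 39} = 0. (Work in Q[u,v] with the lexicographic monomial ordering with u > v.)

{(-1, -2)}

Compute a lex Gröbner basis by Buchberger's algorithm.
f_1 = 4u - 3v - 2, LT = u.
f_2 = -4u^{2} + 4uv - 10u - 14, LT = u^{2}.
f_3 = 3u^{2} + 7v^{2} - 4v - 39, LT = u^{2}.

S(f_1,f_2): lcm = u^{2}. S = \tfrac{1}{4}uv - 3u - \tfrac{7}{2}.
  leading term uv: subtract (\tfrac{1}{16}v)·f_1 from \tfrac{1}{4}uv - 3u - \tfrac{7}{2} → -3u + \tfrac{3}{16}v^{2} + \tfrac{1}{8}v - \tfrac{7}{2}
  leading term u: subtract (-\tfrac{3}{4})·f_1 from -3u + \tfrac{3}{16}v^{2} + \tfrac{1}{8}v - \tfrac{7}{2} → \tfrac{3}{16}v^{2} - \tfrac{17}{8}v - 5
  leading term v^{2}: no divisor's leading term divides it; move \tfrac{3}{16}v^{2} to the remainder.
  leading term v: no divisor's leading term divides it; move -\tfrac{17}{8}v to the remainder.
  leading term 1: no divisor's leading term divides it; move -5 to the remainder.
  remainder \tfrac{3}{16}v^{2} - \tfrac{17}{8}v - 5 ≠ 0; add h_4 = \tfrac{3}{16}v^{2} - \tfrac{17}{8}v - 5 to the basis.

S(f_1,f_3): lcm = u^{2}. S = -\tfrac{3}{4}uv - \tfrac{1}{2}u - \tfrac{7}{3}v^{2} + \tfrac{4}{3}v + 13.
  leading term uv: subtract (-\tfrac{3}{16}v)·f_1 from -\tfrac{3}{4}uv - \tfrac{1}{2}u - \tfrac{7}{3}v^{2} + \tfrac{4}{3}v + 13 → -\tfrac{1}{2}u - \tfrac{139}{48}v^{2} + \tfrac{23}{24}v + 13
  leading term u: subtract (-\tfrac{1}{8})·f_1 from -\tfrac{1}{2}u - \tfrac{139}{48}v^{2} + \tfrac{23}{24}v + 13 → -\tfrac{139}{48}v^{2} + \tfrac{7}{12}v + \tfrac{51}{4}
  leading term v^{2}: subtract (-\tfrac{139}{9})·h_4 from -\tfrac{139}{48}v^{2} + \tfrac{7}{12}v + \tfrac{51}{4} → -\tfrac{2321}{72}v - \tfrac{2321}{36}
  leading term v: no divisor's leading term divides it; move -\tfrac{2321}{72}v to the remainder.
  leading term 1: no divisor's leading term divides it; move -\tfrac{2321}{36} to the remainder.
  remainder -\tfrac{2321}{72}v - \tfrac{2321}{36} ≠ 0; add h_5 = -\tfrac{2321}{72}v - \tfrac{2321}{36} to the basis.

The other S-polynomials (S(f_2,f_3), S(f_1,h_4), S(f_2,h_4), S(f_3,h_4), S(f_1,h_5), S(f_2,h_5), S(f_3,h_5), S(h_4,h_5)) all reduce to 0 modulo the current basis, so we have a Gröbner basis.
Inter-reduce: drop elements whose leading term is divisible by another's, tail-reduce, and make monic.
Reduced Gröbner basis: {u + 1, v + 2}.

Since the basis is lex-ordered, v + 2 is univariate in v. Its roots are {-2}. Back-substituting each root into the other basis elements fixes the other coordinates.
  v = -2: the earlier basis element becomes u + 1 = 0, giving u = -1 — point (-1, -2).
This is the nonlinear analogue of row-reducing a linear system.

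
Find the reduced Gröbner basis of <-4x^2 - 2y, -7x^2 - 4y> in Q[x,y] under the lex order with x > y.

G = {x^2, y}

The reduced Gröbner basis is the canonical form of the ideal for this ordering.

f_1 = -4x^2 - 2y, LT = x^2.
f_2 = -7x^2 - 4y, LT = x^2.

S(f_1,f_2): lcm = x^2. S = -1/14y.
  leading term y: no divisor's leading term divides it; move -1/14y to the remainder.
  remainder -1/14y ≠ 0; add g_3 = -1/14y to the basis.

S(f_1,g_3): leading monomials are coprime, so the S-polynomial reduces to 0 (Buchberger's first criterion).
S(f_2,g_3): leading monomials are coprime, so the S-polynomial reduces to 0 (Buchberger's first criterion).
Every S-polynomial of the final basis reduces to 0, so we have a Gröbner basis.
Inter-reduce: drop elements whose leading term is divisible by another's, tail-reduce, and make monic.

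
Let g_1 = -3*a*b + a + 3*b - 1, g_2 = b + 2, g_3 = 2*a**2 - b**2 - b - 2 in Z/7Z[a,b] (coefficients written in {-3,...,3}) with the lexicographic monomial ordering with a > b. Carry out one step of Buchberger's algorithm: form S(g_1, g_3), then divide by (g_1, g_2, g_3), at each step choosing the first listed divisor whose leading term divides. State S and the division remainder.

lcm(LM(g_1), LM(g_3)) = a**2*b.
S = (lcm/LT(g_1))·g_1 − (lcm/LT(g_3))·g_3 = 2*a**2 - a*b - 2*a - 3*b**3 - 3*b**2 + b.
Reduce S modulo (g_1, g_2, g_3) in that order:
  leading term a**2: subtract (1)·g_3 from 2*a**2 - a*b - 2*a - 3*b**3 - 3*b**2 + b → -a*b - 2*a - 3*b**3 - 2*b**2 + 2*b + 2
  leading term a*b: subtract (-2)·g_1 from -a*b - 2*a - 3*b**3 - 2*b**2 + 2*b + 2 → -3*b**3 - 2*b**2 + b
  leading term b**3: subtract (-3*b**2)·g_2 from -3*b**3 - 2*b**2 + b → -3*b**2 + b
  leading term b**2: subtract (-3*b)·g_2 from -3*b**2 + b → 0
The remainder is 0, so this S-polynomial contributes no new basis element.

S(g_1, g_3) = 2*a**2 - a*b - 2*a - 3*b**3 - 3*b**2 + b; remainder on division = 0.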